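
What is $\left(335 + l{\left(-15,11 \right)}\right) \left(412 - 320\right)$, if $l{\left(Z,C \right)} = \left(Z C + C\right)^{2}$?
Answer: $2212692$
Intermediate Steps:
$l{\left(Z,C \right)} = \left(C + C Z\right)^{2}$ ($l{\left(Z,C \right)} = \left(C Z + C\right)^{2} = \left(C + C Z\right)^{2}$)
$\left(335 + l{\left(-15,11 \right)}\right) \left(412 - 320\right) = \left(335 + 11^{2} \left(1 - 15\right)^{2}\right) \left(412 - 320\right) = \left(335 + 121 \left(-14\right)^{2}\right) 92 = \left(335 + 121 \cdot 196\right) 92 = \left(335 + 23716\right) 92 = 24051 \cdot 92 = 2212692$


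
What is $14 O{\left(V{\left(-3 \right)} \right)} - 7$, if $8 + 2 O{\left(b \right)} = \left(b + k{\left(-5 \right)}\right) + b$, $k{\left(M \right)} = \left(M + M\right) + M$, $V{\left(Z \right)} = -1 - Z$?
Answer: $-140$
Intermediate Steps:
$k{\left(M \right)} = 3 M$ ($k{\left(M \right)} = 2 M + M = 3 M$)
$O{\left(b \right)} = - \frac{23}{2} + b$ ($O{\left(b \right)} = -4 + \frac{\left(b + 3 \left(-5\right)\right) + b}{2} = -4 + \frac{\left(b - 15\right) + b}{2} = -4 + \frac{\left(-15 + b\right) + b}{2} = -4 + \frac{-15 + 2 b}{2} = -4 + \left(- \frac{15}{2} + b\right) = - \frac{23}{2} + b$)
$14 O{\left(V{\left(-3 \right)} \right)} - 7 = 14 \left(- \frac{23}{2} - -2\right) - 7 = 14 \left(- \frac{23}{2} + \left(-1 + 3\right)\right) - 7 = 14 \left(- \frac{23}{2} + 2\right) - 7 = 14 \left(- \frac{19}{2}\right) - 7 = -133 - 7 = -140$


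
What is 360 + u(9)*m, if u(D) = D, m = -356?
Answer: -2844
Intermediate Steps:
360 + u(9)*m = 360 + 9*(-356) = 360 - 3204 = -2844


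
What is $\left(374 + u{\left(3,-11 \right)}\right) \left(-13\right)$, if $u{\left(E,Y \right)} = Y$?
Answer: $-4719$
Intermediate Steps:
$\left(374 + u{\left(3,-11 \right)}\right) \left(-13\right) = \left(374 - 11\right) \left(-13\right) = 363 \left(-13\right) = -4719$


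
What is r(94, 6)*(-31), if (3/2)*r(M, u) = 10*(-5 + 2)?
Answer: 620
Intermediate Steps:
r(M, u) = -20 (r(M, u) = 2*(10*(-5 + 2))/3 = 2*(10*(-3))/3 = (2/3)*(-30) = -20)
r(94, 6)*(-31) = -20*(-31) = 620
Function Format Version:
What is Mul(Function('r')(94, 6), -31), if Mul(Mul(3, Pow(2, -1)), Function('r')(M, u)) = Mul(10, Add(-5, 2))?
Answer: 620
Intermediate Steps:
Function('r')(M, u) = -20 (Function('r')(M, u) = Mul(Rational(2, 3), Mul(10, Add(-5, 2))) = Mul(Rational(2, 3), Mul(10, -3)) = Mul(Rational(2, 3), -30) = -20)
Mul(Function('r')(94, 6), -31) = Mul(-20, -31) = 620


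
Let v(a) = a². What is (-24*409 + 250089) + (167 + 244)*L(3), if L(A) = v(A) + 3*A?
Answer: 247671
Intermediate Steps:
L(A) = A² + 3*A
(-24*409 + 250089) + (167 + 244)*L(3) = (-24*409 + 250089) + (167 + 244)*(3*(3 + 3)) = (-9816 + 250089) + 411*(3*6) = 240273 + 411*18 = 240273 + 7398 = 247671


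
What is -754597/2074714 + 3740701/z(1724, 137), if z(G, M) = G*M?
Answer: 3791328989139/245011275116 ≈ 15.474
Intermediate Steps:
-754597/2074714 + 3740701/z(1724, 137) = -754597/2074714 + 3740701/((1724*137)) = -754597*1/2074714 + 3740701/236188 = -754597/2074714 + 3740701*(1/236188) = -754597/2074714 + 3740701/236188 = 3791328989139/245011275116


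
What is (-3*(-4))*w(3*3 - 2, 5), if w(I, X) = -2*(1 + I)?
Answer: -192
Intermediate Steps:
w(I, X) = -2 - 2*I
(-3*(-4))*w(3*3 - 2, 5) = (-3*(-4))*(-2 - 2*(3*3 - 2)) = 12*(-2 - 2*(9 - 2)) = 12*(-2 - 2*7) = 12*(-2 - 14) = 12*(-16) = -192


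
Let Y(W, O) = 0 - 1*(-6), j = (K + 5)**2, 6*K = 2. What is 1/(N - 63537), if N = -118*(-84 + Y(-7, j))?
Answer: -1/54333 ≈ -1.8405e-5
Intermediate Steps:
K = 1/3 (K = (1/6)*2 = 1/3 ≈ 0.33333)
j = 256/9 (j = (1/3 + 5)**2 = (16/3)**2 = 256/9 ≈ 28.444)
Y(W, O) = 6 (Y(W, O) = 0 + 6 = 6)
N = 9204 (N = -118*(-84 + 6) = -118*(-78) = 9204)
1/(N - 63537) = 1/(9204 - 63537) = 1/(-54333) = -1/54333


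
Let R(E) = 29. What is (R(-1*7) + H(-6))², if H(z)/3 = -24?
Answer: 1849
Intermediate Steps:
H(z) = -72 (H(z) = 3*(-24) = -72)
(R(-1*7) + H(-6))² = (29 - 72)² = (-43)² = 1849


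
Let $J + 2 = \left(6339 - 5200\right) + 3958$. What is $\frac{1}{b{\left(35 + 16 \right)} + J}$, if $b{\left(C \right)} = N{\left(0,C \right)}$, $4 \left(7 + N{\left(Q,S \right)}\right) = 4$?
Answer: $\frac{1}{5089} \approx 0.0001965$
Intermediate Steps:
$N{\left(Q,S \right)} = -6$ ($N{\left(Q,S \right)} = -7 + \frac{1}{4} \cdot 4 = -7 + 1 = -6$)
$b{\left(C \right)} = -6$
$J = 5095$ ($J = -2 + \left(\left(6339 - 5200\right) + 3958\right) = -2 + \left(1139 + 3958\right) = -2 + 5097 = 5095$)
$\frac{1}{b{\left(35 + 16 \right)} + J} = \frac{1}{-6 + 5095} = \frac{1}{5089}$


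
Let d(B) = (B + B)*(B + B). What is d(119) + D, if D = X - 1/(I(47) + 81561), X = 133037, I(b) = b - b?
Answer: 15470572040/81561 ≈ 1.8968e+5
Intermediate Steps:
I(b) = 0
d(B) = 4*B**2 (d(B) = (2*B)*(2*B) = 4*B**2)
D = 10850630756/81561 (D = 133037 - 1/(0 + 81561) = 133037 - 1/81561 = 10850630756/81561 ≈ 1.3304e+5)
d(119) + D = 4*119**2 + 10850630756/81561 = 4*14161 + 10850630756/81561 = 56644 + 10850630756/81561 = 15470572040/81561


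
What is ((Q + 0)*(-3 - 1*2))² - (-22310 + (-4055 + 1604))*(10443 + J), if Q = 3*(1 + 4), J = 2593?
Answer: 322790021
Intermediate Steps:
Q = 15 (Q = 3*5 = 15)
((Q + 0)*(-3 - 1*2))² - (-22310 + (-4055 + 1604))*(10443 + J) = ((15 + 0)*(-3 - 1*2))² - (-22310 + (-4055 + 1604))*(10443 + 2593) = (15*(-3 - 2))² - (-22310 - 2451)*13036 = (15*(-5))² - (-24761)*13036 = (-75)² - 1*(-322784396) = 5625 + 322784396 = 322790021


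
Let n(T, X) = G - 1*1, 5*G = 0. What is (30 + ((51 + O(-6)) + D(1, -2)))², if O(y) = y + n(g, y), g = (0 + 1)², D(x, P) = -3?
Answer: 5041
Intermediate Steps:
G = 0 (G = (⅕)*0 = 0)
g = 1 (g = 1² = 1)
n(T, X) = -1 (n(T, X) = 0 - 1*1 = 0 - 1 = -1)
O(y) = -1 + y (O(y) = y - 1 = -1 + y)
(30 + ((51 + O(-6)) + D(1, -2)))² = (30 + ((51 + (-1 - 6)) - 3))² = (30 + ((51 - 7) - 3))² = (30 + (44 - 3))² = (30 + 41)² = 71² = 5041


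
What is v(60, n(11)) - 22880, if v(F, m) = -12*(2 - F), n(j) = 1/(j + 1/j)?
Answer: -22184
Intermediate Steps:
v(F, m) = -24 + 12*F
v(60, n(11)) - 22880 = (-24 + 12*60) - 22880 = (-24 + 720) - 22880 = 696 - 22880 = -22184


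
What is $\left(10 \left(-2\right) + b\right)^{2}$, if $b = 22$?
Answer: $4$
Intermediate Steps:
$\left(10 \left(-2\right) + b\right)^{2} = \left(10 \left(-2\right) + 22\right)^{2} = \left(-20 + 22\right)^{2} = 2^{2} = 4$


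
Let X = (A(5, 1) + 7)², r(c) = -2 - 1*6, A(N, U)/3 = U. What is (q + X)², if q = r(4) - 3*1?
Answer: 7921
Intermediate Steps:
A(N, U) = 3*U
r(c) = -8 (r(c) = -2 - 6 = -8)
X = 100 (X = (3*1 + 7)² = (3 + 7)² = 10² = 100)
q = -11 (q = -8 - 3*1 = -8 - 3 = -11)
(q + X)² = (-11 + 100)² = 89² = 7921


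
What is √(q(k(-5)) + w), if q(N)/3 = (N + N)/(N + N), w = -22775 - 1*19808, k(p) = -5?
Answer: 2*I*√10645 ≈ 206.35*I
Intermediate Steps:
w = -42583 (w = -22775 - 19808 = -42583)
q(N) = 3 (q(N) = 3*((N + N)/(N + N)) = 3*((2*N)/((2*N))) = 3*((2*N)*(1/(2*N))) = 3*1 = 3)
√(q(k(-5)) + w) = √(3 - 42583) = √(-42580) = 2*I*√10645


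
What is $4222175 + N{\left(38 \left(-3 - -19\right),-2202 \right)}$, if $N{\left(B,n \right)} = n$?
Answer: $4219973$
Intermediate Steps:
$4222175 + N{\left(38 \left(-3 - -19\right),-2202 \right)} = 4222175 - 2202 = 4219973$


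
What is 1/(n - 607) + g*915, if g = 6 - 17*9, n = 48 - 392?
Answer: -127914256/951 ≈ -1.3451e+5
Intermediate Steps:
n = -344
g = -147 (g = 6 - 153 = -147)
1/(n - 607) + g*915 = 1/(-344 - 607) - 147*915 = 1/(-951) - 134505 = -1/951 - 134505 = -127914256/951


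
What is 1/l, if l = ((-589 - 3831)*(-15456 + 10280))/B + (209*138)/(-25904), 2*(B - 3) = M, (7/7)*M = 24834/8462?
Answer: 489624456/2507415460329017 ≈ 1.9527e-7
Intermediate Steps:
M = 12417/4231 (M = 24834/8462 = 24834*(1/8462) = 12417/4231 ≈ 2.9348)
B = 37803/8462 (B = 3 + (½)*(12417/4231) = 3 + 12417/8462 = 37803/8462 ≈ 4.4674)
l = 2507415460329017/489624456 (l = ((-589 - 3831)*(-15456 + 10280))/(37803/8462) + (209*138)/(-25904) = -4420*(-5176)*(8462/37803) + 28842*(-1/25904) = 22877920*(8462/37803) - 14421/12952 = 193592959040/37803 - 14421/12952 = 2507415460329017/489624456 ≈ 5.1211e+6)
1/l = 1/(2507415460329017/489624456) = 489624456/2507415460329017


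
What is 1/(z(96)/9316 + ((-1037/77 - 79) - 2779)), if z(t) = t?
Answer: -179333/514947039 ≈ -0.00034826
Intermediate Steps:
1/(z(96)/9316 + ((-1037/77 - 79) - 2779)) = 1/(96/9316 + ((-1037/77 - 79) - 2779)) = 1/(96*(1/9316) + ((-1037*1/77 - 79) - 2779)) = 1/(24/2329 + ((-1037/77 - 79) - 2779)) = 1/(24/2329 + (-7120/77 - 2779)) = 1/(24/2329 - 221103/77) = 1/(-514947039/179333) = -179333/514947039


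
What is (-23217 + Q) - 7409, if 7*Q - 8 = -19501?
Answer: -233875/7 ≈ -33411.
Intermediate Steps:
Q = -19493/7 (Q = 8/7 + (⅐)*(-19501) = 8/7 - 19501/7 = -19493/7 ≈ -2784.7)
(-23217 + Q) - 7409 = (-23217 - 19493/7) - 7409 = -182012/7 - 7409 = -233875/7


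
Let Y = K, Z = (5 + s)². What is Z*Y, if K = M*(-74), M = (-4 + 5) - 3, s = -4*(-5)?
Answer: 92500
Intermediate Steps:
s = 20
M = -2 (M = 1 - 3 = -2)
K = 148 (K = -2*(-74) = 148)
Z = 625 (Z = (5 + 20)² = 25² = 625)
Y = 148
Z*Y = 625*148 = 92500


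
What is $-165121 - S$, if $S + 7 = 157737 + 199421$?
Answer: $-522272$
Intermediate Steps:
$S = 357151$ ($S = -7 + \left(157737 + 199421\right) = -7 + 357158 = 357151$)
$-165121 - S = -165121 - 357151 = -522272$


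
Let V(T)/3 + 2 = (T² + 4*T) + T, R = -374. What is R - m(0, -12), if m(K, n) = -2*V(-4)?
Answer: -410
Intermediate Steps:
V(T) = -6 + 3*T² + 15*T (V(T) = -6 + 3*((T² + 4*T) + T) = -6 + 3*(T² + 5*T) = -6 + (3*T² + 15*T) = -6 + 3*T² + 15*T)
m(K, n) = 36 (m(K, n) = -2*(-6 + 3*(-4)² + 15*(-4)) = -2*(-6 + 3*16 - 60) = -2*(-6 + 48 - 60) = -2*(-18) = 36)
R - m(0, -12) = -374 - 1*36 = -374 - 36 = -410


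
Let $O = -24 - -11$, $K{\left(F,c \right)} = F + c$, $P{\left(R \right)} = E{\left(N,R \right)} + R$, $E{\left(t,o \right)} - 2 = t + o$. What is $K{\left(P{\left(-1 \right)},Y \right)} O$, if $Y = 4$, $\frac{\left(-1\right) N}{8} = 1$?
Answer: $52$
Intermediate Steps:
$N = -8$ ($N = \left(-8\right) 1 = -8$)
$E{\left(t,o \right)} = 2 + o + t$ ($E{\left(t,o \right)} = 2 + \left(t + o\right) = 2 + \left(o + t\right) = 2 + o + t$)
$P{\left(R \right)} = -6 + 2 R$ ($P{\left(R \right)} = \left(2 + R - 8\right) + R = \left(-6 + R\right) + R = -6 + 2 R$)
$O = -13$ ($O = -24 + 11 = -13$)
$K{\left(P{\left(-1 \right)},Y \right)} O = \left(\left(-6 + 2 \left(-1\right)\right) + 4\right) \left(-13\right) = \left(\left(-6 - 2\right) + 4\right) \left(-13\right) = \left(-8 + 4\right) \left(-13\right) = \left(-4\right) \left(-13\right) = 52$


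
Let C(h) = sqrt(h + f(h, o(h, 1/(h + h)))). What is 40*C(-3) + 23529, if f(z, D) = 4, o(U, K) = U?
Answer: 23569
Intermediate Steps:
C(h) = sqrt(4 + h) (C(h) = sqrt(h + 4) = sqrt(4 + h))
40*C(-3) + 23529 = 40*sqrt(4 - 3) + 23529 = 40*sqrt(1) + 23529 = 40*1 + 23529 = 40 + 23529 = 23569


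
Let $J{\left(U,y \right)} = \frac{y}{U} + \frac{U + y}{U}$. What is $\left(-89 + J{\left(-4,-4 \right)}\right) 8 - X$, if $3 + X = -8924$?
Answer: $8239$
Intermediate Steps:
$X = -8927$ ($X = -3 - 8924 = -8927$)
$J{\left(U,y \right)} = \frac{y}{U} + \frac{U + y}{U}$
$\left(-89 + J{\left(-4,-4 \right)}\right) 8 - X = \left(-89 + \frac{-4 + 2 \left(-4\right)}{-4}\right) 8 - -8927 = \left(-89 - \frac{-4 - 8}{4}\right) 8 + 8927 = \left(-89 - -3\right) 8 + 8927 = \left(-89 + 3\right) 8 + 8927 = \left(-86\right) 8 + 8927 = -688 + 8927 = 8239$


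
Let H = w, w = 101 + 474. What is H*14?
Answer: 8050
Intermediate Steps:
w = 575
H = 575
H*14 = 575*14 = 8050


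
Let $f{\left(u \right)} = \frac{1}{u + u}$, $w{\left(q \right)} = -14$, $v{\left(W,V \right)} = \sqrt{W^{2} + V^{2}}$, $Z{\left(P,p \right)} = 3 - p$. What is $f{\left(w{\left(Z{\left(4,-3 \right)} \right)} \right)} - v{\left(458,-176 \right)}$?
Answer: $- \frac{1}{28} - 2 \sqrt{60185} \approx -490.69$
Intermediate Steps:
$v{\left(W,V \right)} = \sqrt{V^{2} + W^{2}}$
$f{\left(u \right)} = \frac{1}{2 u}$
$f{\left(w{\left(Z{\left(4,-3 \right)} \right)} \right)} - v{\left(458,-176 \right)} = \frac{1}{2 \left(-14\right)} - \sqrt{\left(-176\right)^{2} + 458^{2}} = \frac{1}{2} \left(- \frac{1}{14}\right) - \sqrt{30976 + 209764} = - \frac{1}{28} - \sqrt{240740} = - \frac{1}{28} - 2 \sqrt{60185}$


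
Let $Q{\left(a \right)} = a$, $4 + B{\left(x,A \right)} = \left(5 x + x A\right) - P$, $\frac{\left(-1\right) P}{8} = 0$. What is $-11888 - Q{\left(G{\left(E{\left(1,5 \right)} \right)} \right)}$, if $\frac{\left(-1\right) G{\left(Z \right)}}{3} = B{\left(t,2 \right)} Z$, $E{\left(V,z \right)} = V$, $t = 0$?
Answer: $-11900$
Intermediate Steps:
$P = 0$ ($P = \left(-8\right) 0 = 0$)
$B{\left(x,A \right)} = -4 + 5 x + A x$ ($B{\left(x,A \right)} = -4 + \left(\left(5 x + x A\right) - 0\right) = -4 + \left(\left(5 x + A x\right) + 0\right) = -4 + \left(5 x + A x\right) = -4 + 5 x + A x$)
$G{\left(Z \right)} = 12 Z$ ($G{\left(Z \right)} = - 3 \left(-4 + 5 \cdot 0 + 2 \cdot 0\right) Z = - 3 \left(-4 + 0 + 0\right) Z = - 3 \left(- 4 Z\right) = 12 Z$)
$-11888 - Q{\left(G{\left(E{\left(1,5 \right)} \right)} \right)} = -11888 - 12 \cdot 1 = -11888 - 12 = -11900$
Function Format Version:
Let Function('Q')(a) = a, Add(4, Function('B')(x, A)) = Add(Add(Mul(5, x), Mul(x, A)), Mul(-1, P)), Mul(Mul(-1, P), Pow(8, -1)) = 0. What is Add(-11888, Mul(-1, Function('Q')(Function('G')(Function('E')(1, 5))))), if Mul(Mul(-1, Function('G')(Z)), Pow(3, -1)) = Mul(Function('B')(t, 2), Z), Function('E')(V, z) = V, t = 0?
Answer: -11900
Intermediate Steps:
P = 0 (P = Mul(-8, 0) = 0)
Function('B')(x, A) = Add(-4, Mul(5, x), Mul(A, x)) (Function('B')(x, A) = Add(-4, Add(Add(Mul(5, x), Mul(x, A)), Mul(-1, 0))) = Add(-4, Add(Add(Mul(5, x), Mul(A, x)), 0)) = Add(-4, Add(Mul(5, x), Mul(A, x))) = Add(-4, Mul(5, x), Mul(A, x)))
Function('G')(Z) = Mul(12, Z) (Function('G')(Z) = Mul(-3, Mul(Add(-4, Mul(5, 0), Mul(2, 0)), Z)) = Mul(-3, Mul(Add(-4, 0, 0), Z)) = Mul(-3, Mul(-4, Z)) = Mul(12, Z))
Add(-11888, Mul(-1, Function('Q')(Function('G')(Function('E')(1, 5))))) = Add(-11888, Mul(-1, Mul(12, 1))) = Add(-11888, Mul(-1, 12)) = Add(-11888, -12) = -11900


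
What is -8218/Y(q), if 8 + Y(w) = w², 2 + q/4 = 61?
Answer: -4109/27844 ≈ -0.14757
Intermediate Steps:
q = 236 (q = -8 + 4*61 = -8 + 244 = 236)
Y(w) = -8 + w²
-8218/Y(q) = -8218/(-8 + 236²) = -8218/(-8 + 55696) = -8218/55688 = -8218*1/55688 = -4109/27844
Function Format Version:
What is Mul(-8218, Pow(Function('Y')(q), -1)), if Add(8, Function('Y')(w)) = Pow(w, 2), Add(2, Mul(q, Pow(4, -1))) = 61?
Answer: Rational(-4109, 27844) ≈ -0.14757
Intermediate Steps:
q = 236 (q = Add(-8, Mul(4, 61)) = Add(-8, 244) = 236)
Function('Y')(w) = Add(-8, Pow(w, 2))
Mul(-8218, Pow(Function('Y')(q), -1)) = Mul(-8218, Pow(Add(-8, Pow(236, 2)), -1)) = Mul(-8218, Pow(Add(-8, 55696), -1)) = Mul(-8218, Pow(55688, -1)) = Mul(-8218, Rational(1, 55688)) = Rational(-4109, 27844)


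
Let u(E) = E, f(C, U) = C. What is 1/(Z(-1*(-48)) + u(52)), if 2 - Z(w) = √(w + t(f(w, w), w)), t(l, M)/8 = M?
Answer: 1/46 + √3/207 ≈ 0.030107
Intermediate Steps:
t(l, M) = 8*M
Z(w) = 2 - 3*√w (Z(w) = 2 - √(w + 8*w) = 2 - √(9*w) = 2 - 3*√w)
1/(Z(-1*(-48)) + u(52)) = 1/((2 - 3*√48) + 52) = 1/((2 - 12*√3) + 52) = 1/(54 - 12*√3)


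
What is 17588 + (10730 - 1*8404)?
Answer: 19914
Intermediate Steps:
17588 + (10730 - 1*8404) = 17588 + (10730 - 8404) = 17588 + 2326 = 19914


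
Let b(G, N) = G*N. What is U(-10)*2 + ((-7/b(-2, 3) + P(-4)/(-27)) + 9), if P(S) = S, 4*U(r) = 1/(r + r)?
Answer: 11113/1080 ≈ 10.290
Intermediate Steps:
U(r) = 1/(8*r) (U(r) = 1/(4*(r + r)) = 1/(4*((2*r))) = (1/(2*r))/4 = 1/(8*r))
U(-10)*2 + ((-7/b(-2, 3) + P(-4)/(-27)) + 9) = ((⅛)/(-10))*2 + ((-7/((-2*3)) - 4/(-27)) + 9) = ((⅛)*(-⅒))*2 + ((-7/(-6) - 4*(-1/27)) + 9) = -1/80*2 + ((-7*(-⅙) + 4/27) + 9) = -1/40 + ((7/6 + 4/27) + 9) = -1/40 + (71/54 + 9) = -1/40 + 557/54 = 11113/1080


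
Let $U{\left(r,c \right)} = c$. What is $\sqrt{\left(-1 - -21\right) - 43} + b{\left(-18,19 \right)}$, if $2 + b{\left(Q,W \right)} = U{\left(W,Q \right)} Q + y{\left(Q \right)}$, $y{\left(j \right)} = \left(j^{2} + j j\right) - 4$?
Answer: $966 + i \sqrt{23} \approx 966.0 + 4.7958 i$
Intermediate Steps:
$y{\left(j \right)} = -4 + 2 j^{2}$ ($y{\left(j \right)} = \left(j^{2} + j^{2}\right) - 4 = 2 j^{2} - 4 = -4 + 2 j^{2}$)
$b{\left(Q,W \right)} = -6 + 3 Q^{2}$ ($b{\left(Q,W \right)} = -2 + \left(Q Q + \left(-4 + 2 Q^{2}\right)\right) = -2 + \left(Q^{2} + \left(-4 + 2 Q^{2}\right)\right) = -2 + \left(-4 + 3 Q^{2}\right) = -6 + 3 Q^{2}$)
$\sqrt{\left(-1 - -21\right) - 43} + b{\left(-18,19 \right)} = \sqrt{\left(-1 - -21\right) - 43} - \left(6 - 3 \left(-18\right)^{2}\right) = \sqrt{\left(-1 + 21\right) - 43} + \left(-6 + 3 \cdot 324\right) = \sqrt{20 - 43} + \left(-6 + 972\right) = \sqrt{-23} + 966 = i \sqrt{23} + 966 = 966 + i \sqrt{23}$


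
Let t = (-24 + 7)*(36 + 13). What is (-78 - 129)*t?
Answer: 172431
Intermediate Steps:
t = -833 (t = -17*49 = -833)
(-78 - 129)*t = (-78 - 129)*(-833) = -207*(-833) = 172431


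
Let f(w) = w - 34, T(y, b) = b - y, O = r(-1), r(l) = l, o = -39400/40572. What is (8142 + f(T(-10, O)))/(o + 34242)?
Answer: 82330731/347306756 ≈ 0.23705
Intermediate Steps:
o = -9850/10143 (o = -39400*1/40572 = -9850/10143 ≈ -0.97111)
O = -1
f(w) = -34 + w
(8142 + f(T(-10, O)))/(o + 34242) = (8142 + (-34 + (-1 - 1*(-10))))/(-9850/10143 + 34242) = (8142 + (-34 + (-1 + 10)))/(347306756/10143) = (8142 + (-34 + 9))*(10143/347306756) = (8142 - 25)*(10143/347306756) = 8117*(10143/347306756) = 82330731/347306756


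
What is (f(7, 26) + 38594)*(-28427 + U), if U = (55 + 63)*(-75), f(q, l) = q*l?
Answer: -1445452952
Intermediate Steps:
f(q, l) = l*q
U = -8850 (U = 118*(-75) = -8850)
(f(7, 26) + 38594)*(-28427 + U) = (26*7 + 38594)*(-28427 - 8850) = (182 + 38594)*(-37277) = 38776*(-37277) = -1445452952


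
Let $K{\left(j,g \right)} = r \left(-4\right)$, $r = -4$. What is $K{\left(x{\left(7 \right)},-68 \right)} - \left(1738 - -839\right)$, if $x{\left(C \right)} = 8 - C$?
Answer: $-2561$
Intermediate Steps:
$K{\left(j,g \right)} = 16$ ($K{\left(j,g \right)} = \left(-4\right) \left(-4\right) = 16$)
$K{\left(x{\left(7 \right)},-68 \right)} - \left(1738 - -839\right) = 16 - \left(1738 - -839\right) = 16 - \left(1738 + 839\right) = 16 - 2577 = -2561$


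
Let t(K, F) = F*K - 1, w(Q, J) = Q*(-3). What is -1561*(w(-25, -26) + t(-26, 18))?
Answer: 615034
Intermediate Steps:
w(Q, J) = -3*Q
t(K, F) = -1 + F*K
-1561*(w(-25, -26) + t(-26, 18)) = -1561*(-3*(-25) + (-1 + 18*(-26))) = -1561*(75 + (-1 - 468)) = -1561*(75 - 469) = -1561*(-394) = 615034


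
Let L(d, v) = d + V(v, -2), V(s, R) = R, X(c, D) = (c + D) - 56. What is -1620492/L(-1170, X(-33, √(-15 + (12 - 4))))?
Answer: 405123/293 ≈ 1382.7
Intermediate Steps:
X(c, D) = -56 + D + c (X(c, D) = (D + c) - 56 = -56 + D + c)
L(d, v) = -2 + d (L(d, v) = d - 2 = -2 + d)
-1620492/L(-1170, X(-33, √(-15 + (12 - 4)))) = -1620492/(-2 - 1170) = -1620492/(-1172) = -1620492*(-1/1172) = 405123/293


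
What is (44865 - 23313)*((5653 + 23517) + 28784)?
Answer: 1249024608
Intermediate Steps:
(44865 - 23313)*((5653 + 23517) + 28784) = 21552*(29170 + 28784) = 21552*57954 = 1249024608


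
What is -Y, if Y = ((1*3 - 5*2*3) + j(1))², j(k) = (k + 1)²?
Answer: -529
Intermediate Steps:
j(k) = (1 + k)²
Y = 529 (Y = ((1*3 - 5*2*3) + (1 + 1)²)² = ((3 - 10*3) + 2²)² = ((3 - 30) + 4)² = (-27 + 4)² = (-23)² = 529)
-Y = -1*529 = -529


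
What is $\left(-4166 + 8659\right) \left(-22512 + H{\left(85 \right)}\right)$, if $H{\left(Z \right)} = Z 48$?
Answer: $-82814976$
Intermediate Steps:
$H{\left(Z \right)} = 48 Z$
$\left(-4166 + 8659\right) \left(-22512 + H{\left(85 \right)}\right) = \left(-4166 + 8659\right) \left(-22512 + 48 \cdot 85\right) = 4493 \left(-22512 + 4080\right) = 4493 \left(-18432\right) = -82814976$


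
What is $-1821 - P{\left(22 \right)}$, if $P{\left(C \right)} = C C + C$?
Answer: $-2327$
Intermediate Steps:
$P{\left(C \right)} = C + C^{2}$ ($P{\left(C \right)} = C^{2} + C = C + C^{2}$)
$-1821 - P{\left(22 \right)} = -1821 - 22 \left(1 + 22\right) = -1821 - 22 \cdot 23 = -1821 - 506 = -2327$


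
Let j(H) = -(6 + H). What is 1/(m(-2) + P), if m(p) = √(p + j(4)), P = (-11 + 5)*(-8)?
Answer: 4/193 - I*√3/1158 ≈ 0.020725 - 0.0014957*I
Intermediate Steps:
j(H) = -6 - H
P = 48 (P = -6*(-8) = 48)
m(p) = √(-10 + p) (m(p) = √(p + (-6 - 1*4)) = √(p + (-6 - 4)) = √(p - 10) = √(-10 + p))
1/(m(-2) + P) = 1/(√(-10 - 2) + 48) = 1/(√(-12) + 48) = 1/(2*I*√3 + 48) = 1/(48 + 2*I*√3)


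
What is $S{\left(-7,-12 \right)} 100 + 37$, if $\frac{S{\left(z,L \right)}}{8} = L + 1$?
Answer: $-8763$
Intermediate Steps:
$S{\left(z,L \right)} = 8 + 8 L$ ($S{\left(z,L \right)} = 8 \left(L + 1\right) = 8 \left(1 + L\right) = 8 + 8 L$)
$S{\left(-7,-12 \right)} 100 + 37 = \left(8 + 8 \left(-12\right)\right) 100 + 37 = \left(8 - 96\right) 100 + 37 = \left(-88\right) 100 + 37 = -8800 + 37 = -8763$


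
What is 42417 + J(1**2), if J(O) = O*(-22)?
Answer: 42395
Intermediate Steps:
J(O) = -22*O
42417 + J(1**2) = 42417 - 22*1**2 = 42417 - 22*1 = 42417 - 22 = 42395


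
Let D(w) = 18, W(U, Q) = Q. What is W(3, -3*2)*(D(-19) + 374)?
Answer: -2352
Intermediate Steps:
W(3, -3*2)*(D(-19) + 374) = (-3*2)*(18 + 374) = -6*392 = -2352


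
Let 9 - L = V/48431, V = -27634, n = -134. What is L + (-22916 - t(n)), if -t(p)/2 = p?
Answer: -1122360791/48431 ≈ -23174.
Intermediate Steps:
t(p) = -2*p
L = 463513/48431 (L = 9 - (-27634)/48431 = 9 - 1*(-27634/48431) = 9 + 27634/48431 = 463513/48431 ≈ 9.5706)
L + (-22916 - t(n)) = 463513/48431 + (-22916 - (-2)*(-134)) = 463513/48431 + (-22916 - 1*268) = 463513/48431 + (-22916 - 268) = 463513/48431 - 23184 = -1122360791/48431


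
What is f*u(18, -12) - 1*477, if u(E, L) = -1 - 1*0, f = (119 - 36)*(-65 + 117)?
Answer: -4793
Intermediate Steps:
f = 4316 (f = 83*52 = 4316)
u(E, L) = -1 (u(E, L) = -1 + 0 = -1)
f*u(18, -12) - 1*477 = 4316*(-1) - 1*477 = -4316 - 477 = -4793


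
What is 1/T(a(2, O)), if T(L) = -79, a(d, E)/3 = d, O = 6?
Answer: -1/79 ≈ -0.012658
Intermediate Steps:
a(d, E) = 3*d
1/T(a(2, O)) = 1/(-79) = -1/79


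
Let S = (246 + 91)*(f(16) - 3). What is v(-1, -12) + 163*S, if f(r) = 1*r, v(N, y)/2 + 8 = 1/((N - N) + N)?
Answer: 714085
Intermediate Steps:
v(N, y) = -16 + 2/N (v(N, y) = -16 + 2/((N - N) + N) = -16 + 2/(0 + N) = -16 + 2/N)
f(r) = r
S = 4381 (S = (246 + 91)*(16 - 3) = 337*13 = 4381)
v(-1, -12) + 163*S = (-16 + 2/(-1)) + 163*4381 = (-16 + 2*(-1)) + 714103 = (-16 - 2) + 714103 = -18 + 714103 = 714085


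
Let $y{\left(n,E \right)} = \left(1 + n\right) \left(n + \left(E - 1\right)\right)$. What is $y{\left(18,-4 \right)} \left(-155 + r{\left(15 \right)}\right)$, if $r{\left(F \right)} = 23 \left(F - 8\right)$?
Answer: $1482$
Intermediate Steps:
$y{\left(n,E \right)} = \left(1 + n\right) \left(-1 + E + n\right)$ ($y{\left(n,E \right)} = \left(1 + n\right) \left(n + \left(-1 + E\right)\right) = \left(1 + n\right) \left(-1 + E + n\right)$)
$r{\left(F \right)} = -184 + 23 F$ ($r{\left(F \right)} = 23 \left(-8 + F\right) = -184 + 23 F$)
$y{\left(18,-4 \right)} \left(-155 + r{\left(15 \right)}\right) = \left(-1 - 4 + 18^{2} - 72\right) \left(-155 + \left(-184 + 23 \cdot 15\right)\right) = \left(-1 - 4 + 324 - 72\right) \left(-155 + \left(-184 + 345\right)\right) = 247 \left(-155 + 161\right) = 247 \cdot 6 = 1482$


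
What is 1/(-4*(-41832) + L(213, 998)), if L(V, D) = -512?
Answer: 1/166816 ≈ 5.9946e-6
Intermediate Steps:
1/(-4*(-41832) + L(213, 998)) = 1/(-4*(-41832) - 512) = 1/(167328 - 512) = 1/166816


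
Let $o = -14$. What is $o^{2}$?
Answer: $196$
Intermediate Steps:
$o^{2} = \left(-14\right)^{2} = 196$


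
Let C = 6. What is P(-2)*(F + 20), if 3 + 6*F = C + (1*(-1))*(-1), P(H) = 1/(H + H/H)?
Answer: -62/3 ≈ -20.667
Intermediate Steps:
P(H) = 1/(1 + H) (P(H) = 1/(H + 1) = 1/(1 + H))
F = 2/3 (F = -1/2 + (6 + (1*(-1))*(-1))/6 = -1/2 + (6 - 1*(-1))/6 = -1/2 + (6 + 1)/6 = -1/2 + (1/6)*7 = -1/2 + 7/6 = 2/3 ≈ 0.66667)
P(-2)*(F + 20) = (2/3 + 20)/(1 - 2) = (62/3)/(-1) = -1*62/3 = -62/3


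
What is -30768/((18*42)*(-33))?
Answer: 2564/2079 ≈ 1.2333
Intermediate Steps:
-30768/((18*42)*(-33)) = -30768/(756*(-33)) = -30768/(-24948) = -30768*(-1/24948) = 2564/2079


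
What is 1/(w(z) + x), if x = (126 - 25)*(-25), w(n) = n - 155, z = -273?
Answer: -1/2953 ≈ -0.00033864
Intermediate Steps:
w(n) = -155 + n
x = -2525 (x = 101*(-25) = -2525)
1/(w(z) + x) = 1/((-155 - 273) - 2525) = 1/(-428 - 2525) = 1/(-2953) = -1/2953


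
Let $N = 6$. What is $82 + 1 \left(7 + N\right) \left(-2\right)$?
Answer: $56$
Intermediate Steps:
$82 + 1 \left(7 + N\right) \left(-2\right) = 82 + 1 \left(7 + 6\right) \left(-2\right) = 82 + 1 \cdot 13 \left(-2\right) = 82 + 13 \left(-2\right) = 82 - 26 = 56$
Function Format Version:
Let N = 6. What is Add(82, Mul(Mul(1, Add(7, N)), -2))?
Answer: 56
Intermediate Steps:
Add(82, Mul(Mul(1, Add(7, N)), -2)) = Add(82, Mul(Mul(1, Add(7, 6)), -2)) = Add(82, Mul(Mul(1, 13), -2)) = Add(82, Mul(13, -2)) = Add(82, -26) = 56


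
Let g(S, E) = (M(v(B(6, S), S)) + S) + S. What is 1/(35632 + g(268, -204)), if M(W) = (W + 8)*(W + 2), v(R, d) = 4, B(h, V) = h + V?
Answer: 1/36240 ≈ 2.7594e-5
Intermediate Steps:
B(h, V) = V + h
M(W) = (2 + W)*(8 + W) (M(W) = (8 + W)*(2 + W) = (2 + W)*(8 + W))
g(S, E) = 72 + 2*S (g(S, E) = ((16 + 4² + 10*4) + S) + S = ((16 + 16 + 40) + S) + S = (72 + S) + S = 72 + 2*S)
1/(35632 + g(268, -204)) = 1/(35632 + (72 + 2*268)) = 1/(35632 + (72 + 536)) = 1/(35632 + 608) = 1/36240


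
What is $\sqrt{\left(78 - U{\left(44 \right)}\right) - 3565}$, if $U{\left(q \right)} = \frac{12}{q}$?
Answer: $\frac{2 i \sqrt{105490}}{11} \approx 59.053 i$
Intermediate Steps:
$\sqrt{\left(78 - U{\left(44 \right)}\right) - 3565} = \sqrt{\left(78 - \frac{12}{44}\right) - 3565} = \sqrt{\left(78 - 12 \cdot \frac{1}{44}\right) - 3565} = \sqrt{\left(78 - \frac{3}{11}\right) - 3565} = \sqrt{\frac{855}{11} - 3565} = \sqrt{- \frac{38360}{11}} = \frac{2 i \sqrt{105490}}{11}$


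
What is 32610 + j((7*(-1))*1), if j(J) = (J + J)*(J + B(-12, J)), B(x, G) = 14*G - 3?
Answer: 34122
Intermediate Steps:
B(x, G) = -3 + 14*G
j(J) = 2*J*(-3 + 15*J) (j(J) = (J + J)*(J + (-3 + 14*J)) = (2*J)*(-3 + 15*J) = 2*J*(-3 + 15*J))
32610 + j((7*(-1))*1) = 32610 + 6*((7*(-1))*1)*(-1 + 5*((7*(-1))*1)) = 32610 + 6*(-7*1)*(-1 + 5*(-7*1)) = 32610 + 6*(-7)*(-1 + 5*(-7)) = 32610 + 6*(-7)*(-1 - 35) = 32610 + 6*(-7)*(-36) = 32610 + 1512 = 34122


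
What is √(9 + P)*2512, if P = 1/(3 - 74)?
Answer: 2512*√45298/71 ≈ 7530.1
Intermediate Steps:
P = -1/71 (P = 1/(-71) = -1/71 ≈ -0.014085)
√(9 + P)*2512 = √(9 - 1/71)*2512 = √(638/71)*2512 = (√45298/71)*2512 = 2512*√45298/71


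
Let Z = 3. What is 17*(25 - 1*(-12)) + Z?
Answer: 632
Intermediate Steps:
17*(25 - 1*(-12)) + Z = 17*(25 - 1*(-12)) + 3 = 17*(25 + 12) + 3 = 17*37 + 3 = 629 + 3 = 632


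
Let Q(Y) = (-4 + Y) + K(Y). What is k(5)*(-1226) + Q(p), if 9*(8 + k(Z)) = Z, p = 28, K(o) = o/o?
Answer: 82367/9 ≈ 9151.9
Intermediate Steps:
K(o) = 1
k(Z) = -8 + Z/9
Q(Y) = -3 + Y (Q(Y) = (-4 + Y) + 1 = -3 + Y)
k(5)*(-1226) + Q(p) = (-8 + (⅑)*5)*(-1226) + (-3 + 28) = (-8 + 5/9)*(-1226) + 25 = -67/9*(-1226) + 25 = 82142/9 + 25 = 82367/9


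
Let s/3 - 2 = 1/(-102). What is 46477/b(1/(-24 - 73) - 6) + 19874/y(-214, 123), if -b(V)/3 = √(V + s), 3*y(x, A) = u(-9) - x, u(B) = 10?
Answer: 29811/112 + 46477*I*√432038/393 ≈ 266.17 + 77733.0*I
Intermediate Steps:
s = 203/34 (s = 6 + 3/(-102) = 6 + 3*(-1/102) = 6 - 1/34 = 203/34 ≈ 5.9706)
y(x, A) = 10/3 - x/3 (y(x, A) = (10 - x)/3 = 10/3 - x/3)
b(V) = -3*√(203/34 + V) (b(V) = -3*√(V + 203/34) = -3*√(203/34 + V))
46477/b(1/(-24 - 73) - 6) + 19874/y(-214, 123) = 46477/((-3*√(6902 + 1156*(1/(-24 - 73) - 6))/34)) + 19874/(10/3 - ⅓*(-214)) = 46477/((-3*√(6902 + 1156*(1/(-97) - 6))/34)) + 19874/(10/3 + 214/3) = 46477/((-3*√(6902 + 1156*(-1/97 - 6))/34)) + 19874/(224/3) = 46477/((-3*√(6902 + 1156*(-583/97))/34)) + 19874*(3/224) = 46477/((-3*√(6902 - 673948/97)/34)) + 29811/112 = 46477/((-3*I*√432038/3298)) + 29811/112 = 46477*(I*√432038/393) + 29811/112 = 46477*I*√432038/393 + 29811/112 = 29811/112 + 46477*I*√432038/393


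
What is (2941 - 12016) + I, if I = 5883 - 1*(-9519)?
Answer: 6327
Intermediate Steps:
I = 15402 (I = 5883 + 9519 = 15402)
(2941 - 12016) + I = (2941 - 12016) + 15402 = -9075 + 15402 = 6327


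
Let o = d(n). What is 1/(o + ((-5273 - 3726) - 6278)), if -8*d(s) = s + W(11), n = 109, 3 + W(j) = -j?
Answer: -8/122311 ≈ -6.5407e-5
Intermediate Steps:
W(j) = -3 - j
d(s) = 7/4 - s/8 (d(s) = -(s + (-3 - 1*11))/8 = -(s + (-3 - 11))/8 = -(s - 14)/8 = -(-14 + s)/8 = 7/4 - s/8)
o = -95/8 (o = 7/4 - ⅛*109 = 7/4 - 109/8 = -95/8 ≈ -11.875)
1/(o + ((-5273 - 3726) - 6278)) = 1/(-95/8 + ((-5273 - 3726) - 6278)) = 1/(-95/8 + (-8999 - 6278)) = 1/(-95/8 - 15277) = 1/(-122311/8) = -8/122311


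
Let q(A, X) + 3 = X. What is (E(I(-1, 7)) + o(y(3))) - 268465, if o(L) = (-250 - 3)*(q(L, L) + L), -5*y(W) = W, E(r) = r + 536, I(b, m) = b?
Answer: -1334337/5 ≈ -2.6687e+5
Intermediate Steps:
q(A, X) = -3 + X
E(r) = 536 + r
y(W) = -W/5
o(L) = 759 - 506*L (o(L) = (-250 - 3)*((-3 + L) + L) = -253*(-3 + 2*L) = 759 - 506*L)
(E(I(-1, 7)) + o(y(3))) - 268465 = ((536 - 1) + (759 - (-506)*3/5)) - 268465 = (535 + (759 - 506*(-3/5))) - 268465 = (535 + (759 + 1518/5)) - 268465 = (535 + 5313/5) - 268465 = 7988/5 - 268465 = -1334337/5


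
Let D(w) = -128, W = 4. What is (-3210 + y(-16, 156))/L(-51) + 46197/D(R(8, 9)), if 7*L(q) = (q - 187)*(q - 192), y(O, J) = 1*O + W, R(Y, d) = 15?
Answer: -21227335/58752 ≈ -361.30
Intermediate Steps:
y(O, J) = 4 + O (y(O, J) = 1*O + 4 = O + 4 = 4 + O)
L(q) = (-192 + q)*(-187 + q)/7 (L(q) = ((q - 187)*(q - 192))/7 = ((-187 + q)*(-192 + q))/7 = ((-192 + q)*(-187 + q))/7 = (-192 + q)*(-187 + q)/7)
(-3210 + y(-16, 156))/L(-51) + 46197/D(R(8, 9)) = (-3210 + (4 - 16))/(35904/7 - 379/7*(-51) + (1/7)*(-51)**2) + 46197/(-128) = (-3210 - 12)/(35904/7 + 19329/7 + (1/7)*2601) + 46197*(-1/128) = -3222/(35904/7 + 19329/7 + 2601/7) - 46197/128 = -3222/8262 - 46197/128 = -3222*1/8262 - 46197/128 = -179/459 - 46197/128 = -21227335/58752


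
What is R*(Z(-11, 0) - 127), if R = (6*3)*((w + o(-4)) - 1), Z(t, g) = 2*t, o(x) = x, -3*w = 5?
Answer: 17880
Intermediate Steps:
w = -5/3 (w = -⅓*5 = -5/3 ≈ -1.6667)
R = -120 (R = (6*3)*((-5/3 - 4) - 1) = 18*(-17/3 - 1) = 18*(-20/3) = -120)
R*(Z(-11, 0) - 127) = -120*(2*(-11) - 127) = -120*(-22 - 127) = -120*(-149) = 17880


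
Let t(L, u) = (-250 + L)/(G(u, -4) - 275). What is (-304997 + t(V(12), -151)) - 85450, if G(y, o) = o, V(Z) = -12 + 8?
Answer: -108934459/279 ≈ -3.9045e+5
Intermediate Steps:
V(Z) = -4
t(L, u) = 250/279 - L/279 (t(L, u) = (-250 + L)/(-4 - 275) = (-250 + L)/(-279) = (-250 + L)*(-1/279) = 250/279 - L/279)
(-304997 + t(V(12), -151)) - 85450 = (-304997 + (250/279 - 1/279*(-4))) - 85450 = (-304997 + (250/279 + 4/279)) - 85450 = (-304997 + 254/279) - 85450 = -85093909/279 - 85450 = -108934459/279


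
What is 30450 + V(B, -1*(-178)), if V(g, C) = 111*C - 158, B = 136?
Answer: 50050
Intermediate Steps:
V(g, C) = -158 + 111*C
30450 + V(B, -1*(-178)) = 30450 + (-158 + 111*(-1*(-178))) = 30450 + (-158 + 111*178) = 30450 + (-158 + 19758) = 30450 + 19600 = 50050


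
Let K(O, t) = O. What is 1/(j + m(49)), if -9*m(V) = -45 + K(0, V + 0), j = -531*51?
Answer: -1/27076 ≈ -3.6933e-5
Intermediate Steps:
j = -27081
m(V) = 5 (m(V) = -(-45 + 0)/9 = -⅑*(-45) = 5)
1/(j + m(49)) = 1/(-27081 + 5) = 1/(-27076) = -1/27076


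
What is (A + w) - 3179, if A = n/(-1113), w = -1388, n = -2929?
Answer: -5080142/1113 ≈ -4564.4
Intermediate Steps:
A = 2929/1113 (A = -2929/(-1113) = -2929*(-1/1113) = 2929/1113 ≈ 2.6316)
(A + w) - 3179 = (2929/1113 - 1388) - 3179 = -1541915/1113 - 3179 = -5080142/1113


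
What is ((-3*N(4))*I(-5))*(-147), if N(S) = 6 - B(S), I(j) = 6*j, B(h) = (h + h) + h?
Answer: 79380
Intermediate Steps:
B(h) = 3*h (B(h) = 2*h + h = 3*h)
N(S) = 6 - 3*S
((-3*N(4))*I(-5))*(-147) = ((-3*(6 - 3*4))*(6*(-5)))*(-147) = (-3*(6 - 12)*(-30))*(-147) = (-3*(-6)*(-30))*(-147) = (18*(-30))*(-147) = -540*(-147) = 79380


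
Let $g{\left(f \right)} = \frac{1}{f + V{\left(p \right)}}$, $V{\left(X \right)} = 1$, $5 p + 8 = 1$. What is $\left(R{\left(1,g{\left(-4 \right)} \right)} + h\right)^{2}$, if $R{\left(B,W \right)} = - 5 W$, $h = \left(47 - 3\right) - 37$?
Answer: $\frac{676}{9} \approx 75.111$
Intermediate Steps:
$p = - \frac{7}{5}$ ($p = - \frac{8}{5} + \frac{1}{5} \cdot 1 = - \frac{8}{5} + \frac{1}{5} = - \frac{7}{5} \approx -1.4$)
$g{\left(f \right)} = \frac{1}{1 + f}$ ($g{\left(f \right)} = \frac{1}{f + 1} = \frac{1}{1 + f}$)
$h = 7$ ($h = 44 - 37 = 7$)
$\left(R{\left(1,g{\left(-4 \right)} \right)} + h\right)^{2} = \left(- \frac{5}{1 - 4} + 7\right)^{2} = \left(- \frac{5}{-3} + 7\right)^{2} = \left(\left(-5\right) \left(- \frac{1}{3}\right) + 7\right)^{2} = \left(\frac{5}{3} + 7\right)^{2} = \left(\frac{26}{3}\right)^{2} = \frac{676}{9}$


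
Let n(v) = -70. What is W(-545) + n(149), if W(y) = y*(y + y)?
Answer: 593980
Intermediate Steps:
W(y) = 2*y² (W(y) = y*(2*y) = 2*y²)
W(-545) + n(149) = 2*(-545)² - 70 = 2*297025 - 70 = 594050 - 70 = 593980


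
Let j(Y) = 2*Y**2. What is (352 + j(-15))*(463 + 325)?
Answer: 631976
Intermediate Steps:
(352 + j(-15))*(463 + 325) = (352 + 2*(-15)**2)*(463 + 325) = (352 + 2*225)*788 = (352 + 450)*788 = 802*788 = 631976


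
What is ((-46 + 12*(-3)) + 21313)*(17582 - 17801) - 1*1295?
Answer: -4650884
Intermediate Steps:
((-46 + 12*(-3)) + 21313)*(17582 - 17801) - 1*1295 = ((-46 - 36) + 21313)*(-219) - 1295 = (-82 + 21313)*(-219) - 1295 = 21231*(-219) - 1295 = -4649589 - 1295 = -4650884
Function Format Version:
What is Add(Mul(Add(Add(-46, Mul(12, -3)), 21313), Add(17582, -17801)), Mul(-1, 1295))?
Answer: -4650884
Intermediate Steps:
Add(Mul(Add(Add(-46, Mul(12, -3)), 21313), Add(17582, -17801)), Mul(-1, 1295)) = Add(Mul(Add(Add(-46, -36), 21313), -219), -1295) = Add(Mul(Add(-82, 21313), -219), -1295) = Add(Mul(21231, -219), -1295) = Add(-4649589, -1295) = -4650884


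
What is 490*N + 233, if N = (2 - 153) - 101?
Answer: -123247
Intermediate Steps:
N = -252 (N = -151 - 101 = -252)
490*N + 233 = 490*(-252) + 233 = -123480 + 233 = -123247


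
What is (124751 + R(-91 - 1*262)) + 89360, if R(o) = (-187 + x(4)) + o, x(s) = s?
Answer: 213575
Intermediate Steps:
R(o) = -183 + o (R(o) = (-187 + 4) + o = -183 + o)
(124751 + R(-91 - 1*262)) + 89360 = (124751 + (-183 + (-91 - 1*262))) + 89360 = (124751 + (-183 + (-91 - 262))) + 89360 = (124751 + (-183 - 353)) + 89360 = (124751 - 536) + 89360 = 124215 + 89360 = 213575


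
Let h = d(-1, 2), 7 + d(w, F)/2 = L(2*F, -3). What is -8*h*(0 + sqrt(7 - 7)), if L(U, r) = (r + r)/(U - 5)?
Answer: 0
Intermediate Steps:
L(U, r) = 2*r/(-5 + U) (L(U, r) = (2*r)/(-5 + U) = 2*r/(-5 + U))
d(w, F) = -14 - 12/(-5 + 2*F) (d(w, F) = -14 + 2*(2*(-3)/(-5 + 2*F)) = -14 + 2*(-6/(-5 + 2*F)) = -14 - 12/(-5 + 2*F))
h = -2 (h = 2*(29 - 14*2)/(-5 + 2*2) = 2*(29 - 28)/(-5 + 4) = 2*1/(-1) = 2*(-1)*1 = -2)
-8*h*(0 + sqrt(7 - 7)) = -(-16)*(0 + sqrt(7 - 7)) = -(-16)*(0 + sqrt(0)) = -(-16)*(0 + 0) = -(-16)*0 = -8*0 = 0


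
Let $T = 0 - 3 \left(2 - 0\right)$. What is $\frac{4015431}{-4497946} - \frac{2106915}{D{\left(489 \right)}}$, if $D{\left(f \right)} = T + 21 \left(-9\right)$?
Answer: $\frac{631733792503}{58473298} \approx 10804.0$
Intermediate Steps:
$T = -6$ ($T = 0 - 3 \left(2 + 0\right) = 0 - 6 = -6$)
$D{\left(f \right)} = -195$ ($D{\left(f \right)} = -6 + 21 \left(-9\right) = -6 - 189 = -195$)
$\frac{4015431}{-4497946} - \frac{2106915}{D{\left(489 \right)}} = \frac{4015431}{-4497946} - \frac{2106915}{-195} = 4015431 \left(- \frac{1}{4497946}\right) - - \frac{140461}{13} = - \frac{4015431}{4497946} + \frac{140461}{13} = \frac{631733792503}{58473298}$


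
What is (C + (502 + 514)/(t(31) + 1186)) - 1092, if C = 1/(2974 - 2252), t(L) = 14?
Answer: -29542939/27075 ≈ -1091.2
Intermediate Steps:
C = 1/722 ≈ 0.0013850
(C + (502 + 514)/(t(31) + 1186)) - 1092 = (1/722 + (502 + 514)/(14 + 1186)) - 1092 = (1/722 + 1016/1200) - 1092 = (1/722 + 1016*(1/1200)) - 1092 = (1/722 + 127/150) - 1092 = 22961/27075 - 1092 = -29542939/27075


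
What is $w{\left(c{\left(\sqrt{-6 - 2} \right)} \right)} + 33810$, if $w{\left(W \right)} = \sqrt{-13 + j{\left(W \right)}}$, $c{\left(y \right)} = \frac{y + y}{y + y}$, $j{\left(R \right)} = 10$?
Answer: $33810 + i \sqrt{3} \approx 33810.0 + 1.732 i$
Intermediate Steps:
$c{\left(y \right)} = 1$ ($c{\left(y \right)} = \frac{2 y}{2 y} = 2 y \frac{1}{2 y} = 1$)
$w{\left(W \right)} = i \sqrt{3}$ ($w{\left(W \right)} = \sqrt{-13 + 10} = \sqrt{-3} = i \sqrt{3}$)
$w{\left(c{\left(\sqrt{-6 - 2} \right)} \right)} + 33810 = i \sqrt{3} + 33810 = 33810 + i \sqrt{3}$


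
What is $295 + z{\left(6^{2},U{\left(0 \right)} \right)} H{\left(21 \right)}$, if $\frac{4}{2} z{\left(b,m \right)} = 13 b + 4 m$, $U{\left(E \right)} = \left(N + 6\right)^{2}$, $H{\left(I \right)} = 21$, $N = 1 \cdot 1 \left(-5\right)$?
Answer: $5251$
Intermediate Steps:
$N = -5$ ($N = 1 \left(-5\right) = -5$)
$U{\left(E \right)} = 1$ ($U{\left(E \right)} = \left(-5 + 6\right)^{2} = 1^{2} = 1$)
$z{\left(b,m \right)} = 2 m + \frac{13 b}{2}$ ($z{\left(b,m \right)} = \frac{13 b + 4 m}{2} = \frac{4 m + 13 b}{2} = 2 m + \frac{13 b}{2}$)
$295 + z{\left(6^{2},U{\left(0 \right)} \right)} H{\left(21 \right)} = 295 + \left(2 \cdot 1 + \frac{13 \cdot 6^{2}}{2}\right) 21 = 295 + \left(2 + \frac{13}{2} \cdot 36\right) 21 = 295 + \left(2 + 234\right) 21 = 295 + 236 \cdot 21 = 295 + 4956 = 5251$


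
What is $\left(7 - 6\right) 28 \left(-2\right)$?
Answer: $-56$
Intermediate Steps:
$\left(7 - 6\right) 28 \left(-2\right) = 1 \cdot 28 \left(-2\right) = 28 \left(-2\right) = -56$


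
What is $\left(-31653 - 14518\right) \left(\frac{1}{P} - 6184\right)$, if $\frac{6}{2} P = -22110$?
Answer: $\frac{2104293235851}{7370} \approx 2.8552 \cdot 10^{8}$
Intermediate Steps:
$P = -7370$ ($P = \frac{1}{3} \left(-22110\right) = -7370$)
$\left(-31653 - 14518\right) \left(\frac{1}{P} - 6184\right) = \left(-31653 - 14518\right) \left(\frac{1}{-7370} - 6184\right) = - 46171 \left(- \frac{1}{7370} - 6184\right) = \left(-46171\right) \left(- \frac{45576081}{7370}\right) = \frac{2104293235851}{7370}$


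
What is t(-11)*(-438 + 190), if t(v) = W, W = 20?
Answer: -4960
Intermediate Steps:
t(v) = 20
t(-11)*(-438 + 190) = 20*(-438 + 190) = 20*(-248) = -4960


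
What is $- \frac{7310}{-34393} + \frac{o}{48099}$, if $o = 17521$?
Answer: $\frac{954203443}{1654268907} \approx 0.57681$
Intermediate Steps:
$- \frac{7310}{-34393} + \frac{o}{48099} = - \frac{7310}{-34393} + \frac{17521}{48099} = \left(-7310\right) \left(- \frac{1}{34393}\right) + 17521 \cdot \frac{1}{48099} = \frac{7310}{34393} + \frac{17521}{48099} = \frac{954203443}{1654268907}$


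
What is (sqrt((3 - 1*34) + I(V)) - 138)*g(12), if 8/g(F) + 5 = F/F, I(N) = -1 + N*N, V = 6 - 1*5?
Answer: 276 - 2*I*sqrt(31) ≈ 276.0 - 11.136*I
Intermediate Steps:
V = 1 (V = 6 - 5 = 1)
I(N) = -1 + N**2
g(F) = -2 (g(F) = 8/(-5 + F/F) = 8/(-5 + 1) = 8/(-4) = 8*(-1/4) = -2)
(sqrt((3 - 1*34) + I(V)) - 138)*g(12) = (sqrt((3 - 1*34) + (-1 + 1**2)) - 138)*(-2) = (sqrt((3 - 34) + (-1 + 1)) - 138)*(-2) = (sqrt(-31 + 0) - 138)*(-2) = (sqrt(-31) - 138)*(-2) = (I*sqrt(31) - 138)*(-2) = (-138 + I*sqrt(31))*(-2) = 276 - 2*I*sqrt(31)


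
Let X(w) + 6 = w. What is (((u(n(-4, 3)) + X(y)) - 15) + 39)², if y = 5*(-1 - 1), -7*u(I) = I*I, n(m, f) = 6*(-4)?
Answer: 270400/49 ≈ 5518.4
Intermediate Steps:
n(m, f) = -24
u(I) = -I²/7 (u(I) = -I*I/7 = -I²/7)
y = -10 (y = 5*(-2) = -10)
X(w) = -6 + w
(((u(n(-4, 3)) + X(y)) - 15) + 39)² = (((-⅐*(-24)² + (-6 - 10)) - 15) + 39)² = (((-⅐*576 - 16) - 15) + 39)² = (((-576/7 - 16) - 15) + 39)² = ((-688/7 - 15) + 39)² = (-793/7 + 39)² = (-520/7)² = 270400/49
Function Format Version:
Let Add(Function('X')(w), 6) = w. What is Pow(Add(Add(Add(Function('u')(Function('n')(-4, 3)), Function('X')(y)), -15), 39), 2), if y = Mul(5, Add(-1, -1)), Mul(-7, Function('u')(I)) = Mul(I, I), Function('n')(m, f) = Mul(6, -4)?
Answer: Rational(270400, 49) ≈ 5518.4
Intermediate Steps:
Function('n')(m, f) = -24
Function('u')(I) = Mul(Rational(-1, 7), Pow(I, 2)) (Function('u')(I) = Mul(Rational(-1, 7), Mul(I, I)) = Mul(Rational(-1, 7), Pow(I, 2)))
y = -10 (y = Mul(5, -2) = -10)
Function('X')(w) = Add(-6, w)
Pow(Add(Add(Add(Function('u')(Function('n')(-4, 3)), Function('X')(y)), -15), 39), 2) = Pow(Add(Add(Add(Mul(Rational(-1, 7), Pow(-24, 2)), Add(-6, -10)), -15), 39), 2) = Pow(Add(Add(Add(Mul(Rational(-1, 7), 576), -16), -15), 39), 2) = Pow(Add(Add(Add(Rational(-576, 7), -16), -15), 39), 2) = Pow(Add(Add(Rational(-688, 7), -15), 39), 2) = Pow(Add(Rational(-793, 7), 39), 2) = Pow(Rational(-520, 7), 2) = Rational(270400, 49)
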